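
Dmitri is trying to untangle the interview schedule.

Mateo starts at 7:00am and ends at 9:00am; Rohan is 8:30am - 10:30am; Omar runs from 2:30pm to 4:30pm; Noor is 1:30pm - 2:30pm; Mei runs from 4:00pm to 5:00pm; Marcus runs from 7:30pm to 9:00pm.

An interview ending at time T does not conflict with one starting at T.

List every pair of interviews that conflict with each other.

Sorted by start: Mateo, Rohan, Noor, Omar, Mei, Marcus.
Rohan starts before Mateo ends → Mateo and Rohan overlap.
Noor starts after Mateo ends, so Mateo has no further overlaps.
Noor starts after Rohan ends, so Rohan has no further overlaps.
Omar starts exactly when Noor ends (back-to-back, no overlap), so Noor has no further overlaps.
Mei starts before Omar ends → Omar and Mei overlap.
Marcus starts after Omar ends.
Marcus starts after Mei ends.

Mateo & Rohan, Mei & Omar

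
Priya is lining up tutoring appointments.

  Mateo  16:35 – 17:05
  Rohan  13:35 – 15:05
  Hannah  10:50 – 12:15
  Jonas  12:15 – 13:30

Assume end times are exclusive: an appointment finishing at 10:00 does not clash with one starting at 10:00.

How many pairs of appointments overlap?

0

Two intervals overlap when each starts before the other ends.
Sorted by start: Hannah, Jonas, Rohan, Mateo.
Jonas starts exactly when Hannah ends (back-to-back, no overlap) — done with Hannah.
Rohan starts after Jonas ends — done with Jonas.
Mateo starts after Rohan ends.
No pair overlaps.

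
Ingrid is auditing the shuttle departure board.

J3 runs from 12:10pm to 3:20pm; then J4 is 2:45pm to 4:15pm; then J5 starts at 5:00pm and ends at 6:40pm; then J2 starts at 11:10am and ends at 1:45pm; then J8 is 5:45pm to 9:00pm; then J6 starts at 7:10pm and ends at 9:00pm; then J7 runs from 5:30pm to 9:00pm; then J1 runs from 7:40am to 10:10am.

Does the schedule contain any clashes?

Yes

Two intervals overlap when each starts before the other ends.
Sorted by start: J1, J2, J3, J4, J5, J7, J8, J6.
J2 starts after J1 ends, so J1 has no further overlaps.
J3 starts before J2 ends → J2 and J3 overlap.
That's a conflict, so the schedule is not conflict-free.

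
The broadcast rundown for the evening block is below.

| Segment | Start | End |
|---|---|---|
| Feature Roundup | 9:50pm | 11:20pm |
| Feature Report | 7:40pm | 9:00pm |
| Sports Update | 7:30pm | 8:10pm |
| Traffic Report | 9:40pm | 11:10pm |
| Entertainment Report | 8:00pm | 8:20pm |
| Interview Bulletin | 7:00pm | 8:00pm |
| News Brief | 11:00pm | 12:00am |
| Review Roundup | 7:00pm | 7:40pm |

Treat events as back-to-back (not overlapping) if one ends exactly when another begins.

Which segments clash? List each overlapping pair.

Sorted by start: Interview Bulletin, Review Roundup, Sports Update, Feature Report, Entertainment Report, Traffic Report, Feature Roundup, News Brief.
Review Roundup starts before Interview Bulletin ends → Interview Bulletin and Review Roundup overlap.
Sports Update starts before Interview Bulletin ends → Interview Bulletin and Sports Update overlap.
Feature Report starts before Interview Bulletin ends → Interview Bulletin and Feature Report overlap.
Entertainment Report starts exactly when Interview Bulletin ends (back-to-back, no overlap) — done with Interview Bulletin.
Sports Update starts before Review Roundup ends → Review Roundup and Sports Update overlap.
Feature Report starts exactly when Review Roundup ends (back-to-back, no overlap) — done with Review Roundup.
Feature Report starts before Sports Update ends → Sports Update and Feature Report overlap.
Entertainment Report starts before Sports Update ends → Sports Update and Entertainment Report overlap.
Traffic Report starts after Sports Update ends — done with Sports Update.
Entertainment Report starts before Feature Report ends → Feature Report and Entertainment Report overlap.
Traffic Report starts after Feature Report ends — done with Feature Report.
Traffic Report starts after Entertainment Report ends — done with Entertainment Report.
Feature Roundup starts before Traffic Report ends → Traffic Report and Feature Roundup overlap.
News Brief starts before Traffic Report ends → Traffic Report and News Brief overlap.
News Brief starts before Feature Roundup ends → Feature Roundup and News Brief overlap.

Entertainment Report & Feature Report, Entertainment Report & Sports Update, Feature Report & Interview Bulletin, Feature Report & Sports Update, Feature Roundup & News Brief, Feature Roundup & Traffic Report, Interview Bulletin & Review Roundup, Interview Bulletin & Sports Update, News Brief & Traffic Report, Review Roundup & Sports Update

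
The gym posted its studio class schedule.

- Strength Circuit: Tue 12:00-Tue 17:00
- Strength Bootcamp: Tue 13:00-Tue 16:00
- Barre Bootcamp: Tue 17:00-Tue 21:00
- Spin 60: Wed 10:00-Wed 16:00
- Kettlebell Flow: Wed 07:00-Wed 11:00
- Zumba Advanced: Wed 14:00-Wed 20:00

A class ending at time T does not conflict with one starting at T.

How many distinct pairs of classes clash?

3

Two intervals overlap when each starts before the other ends.
Sorted by start: Strength Circuit, Strength Bootcamp, Barre Bootcamp, Kettlebell Flow, Spin 60, Zumba Advanced.
Strength Bootcamp starts before Strength Circuit ends → Strength Circuit and Strength Bootcamp overlap.
Barre Bootcamp starts exactly when Strength Circuit ends (back-to-back, no overlap), so nothing later overlaps Strength Circuit either.
Barre Bootcamp starts after Strength Bootcamp ends, so nothing later overlaps Strength Bootcamp either.
Kettlebell Flow starts after Barre Bootcamp ends, so nothing later overlaps Barre Bootcamp either.
Spin 60 starts before Kettlebell Flow ends → Kettlebell Flow and Spin 60 overlap.
Zumba Advanced starts after Kettlebell Flow ends.
Zumba Advanced starts before Spin 60 ends → Spin 60 and Zumba Advanced overlap.
Overlapping pairs: Kettlebell Flow & Spin 60, Spin 60 & Zumba Advanced, Strength Bootcamp & Strength Circuit — 3 in total.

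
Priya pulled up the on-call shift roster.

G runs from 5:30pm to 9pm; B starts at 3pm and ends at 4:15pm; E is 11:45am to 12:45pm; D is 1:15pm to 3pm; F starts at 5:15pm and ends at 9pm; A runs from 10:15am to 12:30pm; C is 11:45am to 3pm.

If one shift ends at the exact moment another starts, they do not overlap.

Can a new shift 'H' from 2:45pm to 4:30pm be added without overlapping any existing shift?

No — it overlaps B, C, D

A: ends 12:30pm at or before H starts 2:45pm → clear.
C: starts 11:45am before H ends 4:30pm, and ends 3pm after H starts 2:45pm → overlap.
E: ends 12:45pm at or before H starts 2:45pm → clear.
D: starts 1:15pm before H ends 4:30pm, and ends 3pm after H starts 2:45pm → overlap.
B: starts 3pm before H ends 4:30pm, and ends 4:15pm after H starts 2:45pm → overlap.
F: starts 5:15pm at or after H ends 4:30pm → clear.
G: starts 5:30pm at or after H ends 4:30pm → clear.
H overlaps B, C, D.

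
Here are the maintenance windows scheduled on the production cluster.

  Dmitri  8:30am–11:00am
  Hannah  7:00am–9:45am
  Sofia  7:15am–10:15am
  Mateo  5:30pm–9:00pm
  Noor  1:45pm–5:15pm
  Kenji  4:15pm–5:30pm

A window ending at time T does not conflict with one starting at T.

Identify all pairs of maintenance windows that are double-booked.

Dmitri & Hannah, Dmitri & Sofia, Hannah & Sofia, Kenji & Noor

Sorted by start: Hannah, Sofia, Dmitri, Noor, Kenji, Mateo.
Sofia starts before Hannah ends → Hannah and Sofia overlap.
Dmitri starts before Hannah ends → Hannah and Dmitri overlap.
Noor starts after Hannah ends, so nothing later overlaps Hannah either.
Dmitri starts before Sofia ends → Sofia and Dmitri overlap.
Noor starts after Sofia ends, so nothing later overlaps Sofia either.
Noor starts after Dmitri ends, so nothing later overlaps Dmitri either.
Kenji starts before Noor ends → Noor and Kenji overlap.
Mateo starts after Noor ends.
Mateo starts exactly when Kenji ends (back-to-back, no overlap).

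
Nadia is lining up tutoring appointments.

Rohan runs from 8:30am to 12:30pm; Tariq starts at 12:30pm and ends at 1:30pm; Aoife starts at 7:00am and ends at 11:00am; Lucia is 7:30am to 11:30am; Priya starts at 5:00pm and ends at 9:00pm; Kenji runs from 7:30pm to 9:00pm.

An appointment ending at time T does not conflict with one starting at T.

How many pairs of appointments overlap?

4

Sorted by start: Aoife, Lucia, Rohan, Tariq, Priya, Kenji.
Lucia starts before Aoife ends → Aoife and Lucia overlap.
Rohan starts before Aoife ends → Aoife and Rohan overlap.
Tariq starts after Aoife ends, so nothing later overlaps Aoife either.
Rohan starts before Lucia ends → Lucia and Rohan overlap.
Tariq starts after Lucia ends, so nothing later overlaps Lucia either.
Tariq starts exactly when Rohan ends (back-to-back, no overlap), so nothing later overlaps Rohan either.
Priya starts after Tariq ends, so nothing later overlaps Tariq either.
Kenji starts before Priya ends → Priya and Kenji overlap.
Overlapping pairs: Aoife & Lucia, Aoife & Rohan, Kenji & Priya, Lucia & Rohan — 4 in total.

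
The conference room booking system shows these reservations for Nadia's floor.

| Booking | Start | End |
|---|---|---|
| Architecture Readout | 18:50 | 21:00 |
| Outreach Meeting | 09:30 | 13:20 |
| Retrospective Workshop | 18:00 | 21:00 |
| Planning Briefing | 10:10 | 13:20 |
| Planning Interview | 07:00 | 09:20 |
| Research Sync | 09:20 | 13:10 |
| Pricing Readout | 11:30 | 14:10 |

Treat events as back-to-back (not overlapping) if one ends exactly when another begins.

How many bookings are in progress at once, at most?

4

Sort all start/end points and keep a running count:
07:00 start Planning Interview → 1
09:20 end Planning Interview → 0
09:20 start Research Sync → 1
09:30 start Outreach Meeting → 2
10:10 start Planning Briefing → 3
11:30 start Pricing Readout → 4
13:10 end Research Sync → 3
13:20 end Outreach Meeting → 2
13:20 end Planning Briefing → 1
14:10 end Pricing Readout → 0
18:00 start Retrospective Workshop → 1
18:50 start Architecture Readout → 2
21:00 end Architecture Readout → 1
21:00 end Retrospective Workshop → 0
Peak is 4, at 11:30 (Outreach Meeting, Planning Briefing, Pricing Readout, Research Sync).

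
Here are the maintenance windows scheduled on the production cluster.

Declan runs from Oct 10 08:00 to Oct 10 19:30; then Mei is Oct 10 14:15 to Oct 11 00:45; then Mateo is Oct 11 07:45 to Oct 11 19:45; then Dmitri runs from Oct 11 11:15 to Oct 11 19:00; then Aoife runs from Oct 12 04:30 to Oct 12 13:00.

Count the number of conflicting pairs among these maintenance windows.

2

Sorted by start: Declan, Mei, Mateo, Dmitri, Aoife.
Mei starts before Declan ends → Declan and Mei overlap.
Mateo starts after Declan ends — done with Declan.
Mateo starts after Mei ends — done with Mei.
Dmitri starts before Mateo ends → Mateo and Dmitri overlap.
Aoife starts after Mateo ends.
Aoife starts after Dmitri ends.
Overlapping pairs: Declan & Mei, Dmitri & Mateo — 2 in total.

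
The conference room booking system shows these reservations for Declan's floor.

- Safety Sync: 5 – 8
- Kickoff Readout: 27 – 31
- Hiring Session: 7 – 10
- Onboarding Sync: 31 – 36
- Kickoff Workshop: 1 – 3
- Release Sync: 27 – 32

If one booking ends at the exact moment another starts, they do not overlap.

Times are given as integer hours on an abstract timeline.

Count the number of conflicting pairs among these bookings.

3

Check each pair: they overlap iff neither finishes before the other starts.
Sorted by start: Kickoff Workshop, Safety Sync, Hiring Session, Release Sync, Kickoff Readout, Onboarding Sync.
Safety Sync starts after Kickoff Workshop ends, so Kickoff Workshop has no further overlaps.
Hiring Session starts before Safety Sync ends → Safety Sync and Hiring Session overlap.
Release Sync starts after Safety Sync ends, so Safety Sync has no further overlaps.
Release Sync starts after Hiring Session ends, so Hiring Session has no further overlaps.
Kickoff Readout starts before Release Sync ends → Release Sync and Kickoff Readout overlap.
Onboarding Sync starts before Release Sync ends → Release Sync and Onboarding Sync overlap.
Onboarding Sync starts exactly when Kickoff Readout ends (back-to-back, no overlap).
Overlapping pairs: Hiring Session & Safety Sync, Kickoff Readout & Release Sync, Onboarding Sync & Release Sync — 3 in total.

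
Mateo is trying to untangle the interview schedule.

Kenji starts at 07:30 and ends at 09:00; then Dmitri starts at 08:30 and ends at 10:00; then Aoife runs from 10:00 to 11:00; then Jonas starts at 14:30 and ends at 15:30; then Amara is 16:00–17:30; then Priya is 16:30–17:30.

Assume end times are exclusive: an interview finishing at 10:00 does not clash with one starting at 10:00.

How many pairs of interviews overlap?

Two intervals overlap when each starts before the other ends.
Sorted by start: Kenji, Dmitri, Aoife, Jonas, Amara, Priya.
Dmitri starts before Kenji ends → Kenji and Dmitri overlap.
Aoife starts after Kenji ends, so nothing later overlaps Kenji either.
Aoife starts exactly when Dmitri ends (back-to-back, no overlap), so nothing later overlaps Dmitri either.
Jonas starts after Aoife ends, so nothing later overlaps Aoife either.
Amara starts after Jonas ends, so nothing later overlaps Jonas either.
Priya starts before Amara ends → Amara and Priya overlap.
Overlapping pairs: Amara & Priya, Dmitri & Kenji — 2 in total.

2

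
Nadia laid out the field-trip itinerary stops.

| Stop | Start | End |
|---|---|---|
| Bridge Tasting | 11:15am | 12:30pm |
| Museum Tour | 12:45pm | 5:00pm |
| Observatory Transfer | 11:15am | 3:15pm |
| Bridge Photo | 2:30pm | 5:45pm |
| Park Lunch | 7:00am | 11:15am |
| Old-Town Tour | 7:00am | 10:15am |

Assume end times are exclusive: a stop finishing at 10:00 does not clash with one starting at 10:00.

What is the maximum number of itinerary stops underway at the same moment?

Walk through starts and ends in time order (an end at T is processed before a start at T):
7:00am start Old-Town Tour → 1
7:00am start Park Lunch → 2
10:15am end Old-Town Tour → 1
11:15am end Park Lunch → 0
11:15am start Bridge Tasting → 1
11:15am start Observatory Transfer → 2
12:30pm end Bridge Tasting → 1
12:45pm start Museum Tour → 2
2:30pm start Bridge Photo → 3
3:15pm end Observatory Transfer → 2
5:00pm end Museum Tour → 1
5:45pm end Bridge Photo → 0
Peak is 3, at 2:30pm (Bridge Photo, Museum Tour, Observatory Transfer).

3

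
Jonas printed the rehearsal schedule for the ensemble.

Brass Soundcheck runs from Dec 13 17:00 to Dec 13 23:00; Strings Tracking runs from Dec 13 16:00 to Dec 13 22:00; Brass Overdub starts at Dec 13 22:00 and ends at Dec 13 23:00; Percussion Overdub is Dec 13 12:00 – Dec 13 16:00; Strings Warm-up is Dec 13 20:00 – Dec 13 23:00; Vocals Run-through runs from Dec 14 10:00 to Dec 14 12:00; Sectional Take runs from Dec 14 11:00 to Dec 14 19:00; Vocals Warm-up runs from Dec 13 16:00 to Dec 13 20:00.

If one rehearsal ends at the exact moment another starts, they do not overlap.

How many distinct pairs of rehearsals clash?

8

Sorted by start: Percussion Overdub, Strings Tracking, Vocals Warm-up, Brass Soundcheck, Strings Warm-up, Brass Overdub, Vocals Run-through, Sectional Take.
Strings Tracking starts exactly when Percussion Overdub ends (back-to-back, no overlap), so Percussion Overdub has no further overlaps.
Vocals Warm-up starts before Strings Tracking ends → Strings Tracking and Vocals Warm-up overlap.
Brass Soundcheck starts before Strings Tracking ends → Strings Tracking and Brass Soundcheck overlap.
Strings Warm-up starts before Strings Tracking ends → Strings Tracking and Strings Warm-up overlap.
Brass Overdub starts exactly when Strings Tracking ends (back-to-back, no overlap), so Strings Tracking has no further overlaps.
Brass Soundcheck starts before Vocals Warm-up ends → Vocals Warm-up and Brass Soundcheck overlap.
Strings Warm-up starts exactly when Vocals Warm-up ends (back-to-back, no overlap), so Vocals Warm-up has no further overlaps.
Strings Warm-up starts before Brass Soundcheck ends → Brass Soundcheck and Strings Warm-up overlap.
Brass Overdub starts before Brass Soundcheck ends → Brass Soundcheck and Brass Overdub overlap.
Vocals Run-through starts after Brass Soundcheck ends, so Brass Soundcheck has no further overlaps.
Brass Overdub starts before Strings Warm-up ends → Strings Warm-up and Brass Overdub overlap.
Vocals Run-through starts after Strings Warm-up ends, so Strings Warm-up has no further overlaps.
Vocals Run-through starts after Brass Overdub ends, so Brass Overdub has no further overlaps.
Sectional Take starts before Vocals Run-through ends → Vocals Run-through and Sectional Take overlap.
Overlapping pairs: Brass Overdub & Brass Soundcheck, Brass Overdub & Strings Warm-up, Brass Soundcheck & Strings Tracking, Brass Soundcheck & Strings Warm-up, Brass Soundcheck & Vocals Warm-up, Sectional Take & Vocals Run-through, Strings Tracking & Strings Warm-up, Strings Tracking & Vocals Warm-up — 8 in total.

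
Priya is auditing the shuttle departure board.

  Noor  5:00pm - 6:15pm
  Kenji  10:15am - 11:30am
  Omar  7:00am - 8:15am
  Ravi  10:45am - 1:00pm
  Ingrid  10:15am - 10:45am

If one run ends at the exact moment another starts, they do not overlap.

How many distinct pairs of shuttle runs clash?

2

Two intervals overlap when each starts before the other ends.
Sorted by start: Omar, Kenji, Ingrid, Ravi, Noor.
Kenji starts after Omar ends; Omar is clear from here.
Ingrid starts before Kenji ends → Kenji and Ingrid overlap.
Ravi starts before Kenji ends → Kenji and Ravi overlap.
Noor starts after Kenji ends.
Ravi starts exactly when Ingrid ends (back-to-back, no overlap); Ingrid is clear from here.
Noor starts after Ravi ends.
Overlapping pairs: Ingrid & Kenji, Kenji & Ravi — 2 in total.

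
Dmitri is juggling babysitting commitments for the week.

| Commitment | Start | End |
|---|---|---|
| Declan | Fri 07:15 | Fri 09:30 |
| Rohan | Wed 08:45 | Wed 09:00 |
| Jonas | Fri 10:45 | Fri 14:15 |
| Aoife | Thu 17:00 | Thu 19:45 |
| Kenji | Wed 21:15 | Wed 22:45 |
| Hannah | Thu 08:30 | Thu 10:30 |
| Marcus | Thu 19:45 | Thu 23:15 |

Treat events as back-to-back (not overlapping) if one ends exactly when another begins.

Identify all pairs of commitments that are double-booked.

no conflicts

Sorted by start: Rohan, Kenji, Hannah, Aoife, Marcus, Declan, Jonas.
Kenji starts after Rohan ends, so Rohan has no further overlaps.
Hannah starts after Kenji ends, so Kenji has no further overlaps.
Aoife starts after Hannah ends, so Hannah has no further overlaps.
Marcus starts exactly when Aoife ends (back-to-back, no overlap), so Aoife has no further overlaps.
Declan starts after Marcus ends, so Marcus has no further overlaps.
Jonas starts after Declan ends.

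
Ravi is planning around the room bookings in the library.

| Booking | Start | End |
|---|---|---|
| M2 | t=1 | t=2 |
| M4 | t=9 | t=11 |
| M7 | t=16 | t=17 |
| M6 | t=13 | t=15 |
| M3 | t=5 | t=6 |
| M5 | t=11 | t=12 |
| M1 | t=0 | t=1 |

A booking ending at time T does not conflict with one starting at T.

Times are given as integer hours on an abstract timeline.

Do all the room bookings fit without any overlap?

Yes

Check each pair: they overlap iff neither finishes before the other starts.
Sorted by start: M1, M2, M3, M4, M5, M6, M7.
M2 starts exactly when M1 ends (back-to-back, no overlap); M1 is clear from here.
M3 starts after M2 ends; M2 is clear from here.
M4 starts after M3 ends; M3 is clear from here.
M5 starts exactly when M4 ends (back-to-back, no overlap); M4 is clear from here.
M6 starts after M5 ends; M5 is clear from here.
M7 starts after M6 ends.
Every pair is clear; the schedule has no overlaps.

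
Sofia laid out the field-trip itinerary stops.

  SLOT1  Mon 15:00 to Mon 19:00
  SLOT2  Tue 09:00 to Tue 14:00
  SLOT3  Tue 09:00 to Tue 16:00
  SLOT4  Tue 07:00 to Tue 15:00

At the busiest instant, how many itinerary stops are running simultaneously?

Walk through starts and ends in time order (an end at T is processed before a start at T):
Mon 15:00 start SLOT1 → 1
Mon 19:00 end SLOT1 → 0
Tue 07:00 start SLOT4 → 1
Tue 09:00 start SLOT2 → 2
Tue 09:00 start SLOT3 → 3
Tue 14:00 end SLOT2 → 2
Tue 15:00 end SLOT4 → 1
Tue 16:00 end SLOT3 → 0
Peak is 3, at Tue 09:00 (SLOT2, SLOT3, SLOT4).

3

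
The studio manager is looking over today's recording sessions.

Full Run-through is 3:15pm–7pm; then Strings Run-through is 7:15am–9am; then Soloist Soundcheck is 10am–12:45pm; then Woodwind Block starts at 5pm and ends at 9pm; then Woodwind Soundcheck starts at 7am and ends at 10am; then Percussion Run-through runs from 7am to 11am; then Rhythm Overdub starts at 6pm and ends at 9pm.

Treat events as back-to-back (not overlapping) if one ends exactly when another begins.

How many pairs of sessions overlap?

Sorted by start: Percussion Run-through, Woodwind Soundcheck, Strings Run-through, Soloist Soundcheck, Full Run-through, Woodwind Block, Rhythm Overdub.
Woodwind Soundcheck starts before Percussion Run-through ends → Percussion Run-through and Woodwind Soundcheck overlap.
Strings Run-through starts before Percussion Run-through ends → Percussion Run-through and Strings Run-through overlap.
Soloist Soundcheck starts before Percussion Run-through ends → Percussion Run-through and Soloist Soundcheck overlap.
Full Run-through starts after Percussion Run-through ends, so nothing later overlaps Percussion Run-through either.
Strings Run-through starts before Woodwind Soundcheck ends → Woodwind Soundcheck and Strings Run-through overlap.
Soloist Soundcheck starts exactly when Woodwind Soundcheck ends (back-to-back, no overlap), so nothing later overlaps Woodwind Soundcheck either.
Soloist Soundcheck starts after Strings Run-through ends, so nothing later overlaps Strings Run-through either.
Full Run-through starts after Soloist Soundcheck ends, so nothing later overlaps Soloist Soundcheck either.
Woodwind Block starts before Full Run-through ends → Full Run-through and Woodwind Block overlap.
Rhythm Overdub starts before Full Run-through ends → Full Run-through and Rhythm Overdub overlap.
Rhythm Overdub starts before Woodwind Block ends → Woodwind Block and Rhythm Overdub overlap.
Overlapping pairs: Full Run-through & Rhythm Overdub, Full Run-through & Woodwind Block, Percussion Run-through & Soloist Soundcheck, Percussion Run-through & Strings Run-through, Percussion Run-through & Woodwind Soundcheck, Rhythm Overdub & Woodwind Block, Strings Run-through & Woodwind Soundcheck — 7 in total.

7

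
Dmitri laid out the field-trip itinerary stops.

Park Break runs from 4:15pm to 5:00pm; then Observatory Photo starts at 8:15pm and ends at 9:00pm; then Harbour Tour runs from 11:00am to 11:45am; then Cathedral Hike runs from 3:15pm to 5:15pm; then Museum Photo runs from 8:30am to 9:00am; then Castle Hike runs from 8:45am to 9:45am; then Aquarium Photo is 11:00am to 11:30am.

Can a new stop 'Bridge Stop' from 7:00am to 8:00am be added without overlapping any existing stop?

Museum Photo: starts 8:30am at or after Bridge Stop ends 8:00am → clear.
Castle Hike: starts 8:45am at or after Bridge Stop ends 8:00am → clear.
Harbour Tour: starts 11:00am at or after Bridge Stop ends 8:00am → clear.
Aquarium Photo: starts 11:00am at or after Bridge Stop ends 8:00am → clear.
Cathedral Hike: starts 3:15pm at or after Bridge Stop ends 8:00am → clear.
Park Break: starts 4:15pm at or after Bridge Stop ends 8:00am → clear.
Observatory Photo: starts 8:15pm at or after Bridge Stop ends 8:00am → clear.

Yes — the slot is free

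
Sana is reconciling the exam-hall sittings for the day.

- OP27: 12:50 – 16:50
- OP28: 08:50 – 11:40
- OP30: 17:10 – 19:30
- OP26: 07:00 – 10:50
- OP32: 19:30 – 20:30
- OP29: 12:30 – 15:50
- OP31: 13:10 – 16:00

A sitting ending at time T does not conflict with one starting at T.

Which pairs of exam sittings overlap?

Sorted by start: OP26, OP28, OP29, OP27, OP31, OP30, OP32.
OP28 starts before OP26 ends → OP26 and OP28 overlap.
OP29 starts after OP26 ends — done with OP26.
OP29 starts after OP28 ends — done with OP28.
OP27 starts before OP29 ends → OP29 and OP27 overlap.
OP31 starts before OP29 ends → OP29 and OP31 overlap.
OP30 starts after OP29 ends — done with OP29.
OP31 starts before OP27 ends → OP27 and OP31 overlap.
OP30 starts after OP27 ends — done with OP27.
OP30 starts after OP31 ends — done with OP31.
OP32 starts exactly when OP30 ends (back-to-back, no overlap).

OP26 & OP28, OP27 & OP29, OP27 & OP31, OP29 & OP31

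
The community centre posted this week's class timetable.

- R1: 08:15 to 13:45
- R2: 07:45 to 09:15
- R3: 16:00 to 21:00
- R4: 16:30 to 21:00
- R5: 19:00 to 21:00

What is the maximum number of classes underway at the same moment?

Sort all start/end points and keep a running count:
07:45 start R2 → 1
08:15 start R1 → 2
09:15 end R2 → 1
13:45 end R1 → 0
16:00 start R3 → 1
16:30 start R4 → 2
19:00 start R5 → 3
21:00 end R3 → 2
21:00 end R4 → 1
21:00 end R5 → 0
Peak is 3, at 19:00 (R3, R4, R5).

3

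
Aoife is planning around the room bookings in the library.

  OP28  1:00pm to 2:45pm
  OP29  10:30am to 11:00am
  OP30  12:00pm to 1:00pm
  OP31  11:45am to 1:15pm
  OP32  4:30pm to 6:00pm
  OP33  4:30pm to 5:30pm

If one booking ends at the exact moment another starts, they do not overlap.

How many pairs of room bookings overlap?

Two intervals overlap when each starts before the other ends.
Sorted by start: OP29, OP31, OP30, OP28, OP32, OP33.
OP31 starts after OP29 ends, so nothing later overlaps OP29 either.
OP30 starts before OP31 ends → OP31 and OP30 overlap.
OP28 starts before OP31 ends → OP31 and OP28 overlap.
OP32 starts after OP31 ends, so nothing later overlaps OP31 either.
OP28 starts exactly when OP30 ends (back-to-back, no overlap), so nothing later overlaps OP30 either.
OP32 starts after OP28 ends, so nothing later overlaps OP28 either.
OP33 starts before OP32 ends → OP32 and OP33 overlap.
Overlapping pairs: OP28 & OP31, OP30 & OP31, OP32 & OP33 — 3 in total.

3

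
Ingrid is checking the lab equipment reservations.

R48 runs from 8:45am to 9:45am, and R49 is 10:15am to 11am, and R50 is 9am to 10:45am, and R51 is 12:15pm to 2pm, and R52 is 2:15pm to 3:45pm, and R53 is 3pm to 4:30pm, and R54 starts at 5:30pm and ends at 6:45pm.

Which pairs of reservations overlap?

R48 & R50, R49 & R50, R52 & R53

Sorted by start: R48, R50, R49, R51, R52, R53, R54.
R50 starts before R48 ends → R48 and R50 overlap.
R49 starts after R48 ends, so nothing later overlaps R48 either.
R49 starts before R50 ends → R50 and R49 overlap.
R51 starts after R50 ends, so nothing later overlaps R50 either.
R51 starts after R49 ends, so nothing later overlaps R49 either.
R52 starts after R51 ends, so nothing later overlaps R51 either.
R53 starts before R52 ends → R52 and R53 overlap.
R54 starts after R52 ends.
R54 starts after R53 ends.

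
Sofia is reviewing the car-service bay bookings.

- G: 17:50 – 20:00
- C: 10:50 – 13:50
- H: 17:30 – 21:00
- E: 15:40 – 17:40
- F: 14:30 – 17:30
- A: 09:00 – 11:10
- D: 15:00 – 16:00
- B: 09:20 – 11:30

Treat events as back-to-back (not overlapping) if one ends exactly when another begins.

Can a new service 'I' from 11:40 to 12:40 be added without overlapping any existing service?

No — it overlaps C

A: ends 11:10 at or before I starts 11:40 → clear.
B: ends 11:30 at or before I starts 11:40 → clear.
C: starts 10:50 before I ends 12:40, and ends 13:50 after I starts 11:40 → overlap.
F: starts 14:30 at or after I ends 12:40 → clear.
D: starts 15:00 at or after I ends 12:40 → clear.
E: starts 15:40 at or after I ends 12:40 → clear.
H: starts 17:30 at or after I ends 12:40 → clear.
G: starts 17:50 at or after I ends 12:40 → clear.
I overlaps C.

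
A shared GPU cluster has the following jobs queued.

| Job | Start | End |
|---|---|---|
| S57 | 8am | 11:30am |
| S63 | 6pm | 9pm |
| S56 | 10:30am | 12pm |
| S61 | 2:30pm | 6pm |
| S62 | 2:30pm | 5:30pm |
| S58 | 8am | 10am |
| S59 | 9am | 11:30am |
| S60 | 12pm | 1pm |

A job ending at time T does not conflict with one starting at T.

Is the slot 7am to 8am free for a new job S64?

S57: starts 8am at or after S64 ends 8am → clear.
S58: starts 8am at or after S64 ends 8am → clear.
S59: starts 9am at or after S64 ends 8am → clear.
S56: starts 10:30am at or after S64 ends 8am → clear.
S60: starts 12pm at or after S64 ends 8am → clear.
S61: starts 2:30pm at or after S64 ends 8am → clear.
S62: starts 2:30pm at or after S64 ends 8am → clear.
S63: starts 6pm at or after S64 ends 8am → clear.

Yes — the slot is free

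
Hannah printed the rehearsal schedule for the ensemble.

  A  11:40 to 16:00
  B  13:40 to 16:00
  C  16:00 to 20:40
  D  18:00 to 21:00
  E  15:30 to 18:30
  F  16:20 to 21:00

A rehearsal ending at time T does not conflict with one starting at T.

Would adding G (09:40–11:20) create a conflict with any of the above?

No — it doesn't clash with anything

A: starts 11:40 at or after G ends 11:20 → clear.
B: starts 13:40 at or after G ends 11:20 → clear.
E: starts 15:30 at or after G ends 11:20 → clear.
C: starts 16:00 at or after G ends 11:20 → clear.
F: starts 16:20 at or after G ends 11:20 → clear.
D: starts 18:00 at or after G ends 11:20 → clear.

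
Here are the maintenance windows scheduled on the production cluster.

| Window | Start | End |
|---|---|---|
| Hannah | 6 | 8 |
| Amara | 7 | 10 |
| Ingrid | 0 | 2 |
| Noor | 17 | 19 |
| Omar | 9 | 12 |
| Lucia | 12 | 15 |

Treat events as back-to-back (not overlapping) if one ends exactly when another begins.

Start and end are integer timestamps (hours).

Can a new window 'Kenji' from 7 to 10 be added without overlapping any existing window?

Ingrid: ends 2 at or before Kenji starts 7 → clear.
Hannah: starts 6 before Kenji ends 10, and ends 8 after Kenji starts 7 → overlap.
Amara: starts 7 before Kenji ends 10, and ends 10 after Kenji starts 7 → overlap.
Omar: starts 9 before Kenji ends 10, and ends 12 after Kenji starts 7 → overlap.
Lucia: starts 12 at or after Kenji ends 10 → clear.
Noor: starts 17 at or after Kenji ends 10 → clear.
Kenji overlaps Hannah, Omar, Amara.

No — it overlaps Amara, Hannah, Omar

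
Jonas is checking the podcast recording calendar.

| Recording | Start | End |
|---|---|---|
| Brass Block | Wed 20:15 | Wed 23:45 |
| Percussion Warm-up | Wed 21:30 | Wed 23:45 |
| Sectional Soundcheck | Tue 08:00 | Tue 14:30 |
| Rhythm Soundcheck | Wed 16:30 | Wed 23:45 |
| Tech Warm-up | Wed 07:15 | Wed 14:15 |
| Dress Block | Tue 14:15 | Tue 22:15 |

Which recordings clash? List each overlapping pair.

Brass Block & Percussion Warm-up, Brass Block & Rhythm Soundcheck, Dress Block & Sectional Soundcheck, Percussion Warm-up & Rhythm Soundcheck

Two intervals overlap when each starts before the other ends.
Sorted by start: Sectional Soundcheck, Dress Block, Tech Warm-up, Rhythm Soundcheck, Brass Block, Percussion Warm-up.
Dress Block starts before Sectional Soundcheck ends → Sectional Soundcheck and Dress Block overlap.
Tech Warm-up starts after Sectional Soundcheck ends, so Sectional Soundcheck has no further overlaps.
Tech Warm-up starts after Dress Block ends, so Dress Block has no further overlaps.
Rhythm Soundcheck starts after Tech Warm-up ends, so Tech Warm-up has no further overlaps.
Brass Block starts before Rhythm Soundcheck ends → Rhythm Soundcheck and Brass Block overlap.
Percussion Warm-up starts before Rhythm Soundcheck ends → Rhythm Soundcheck and Percussion Warm-up overlap.
Percussion Warm-up starts before Brass Block ends → Brass Block and Percussion Warm-up overlap.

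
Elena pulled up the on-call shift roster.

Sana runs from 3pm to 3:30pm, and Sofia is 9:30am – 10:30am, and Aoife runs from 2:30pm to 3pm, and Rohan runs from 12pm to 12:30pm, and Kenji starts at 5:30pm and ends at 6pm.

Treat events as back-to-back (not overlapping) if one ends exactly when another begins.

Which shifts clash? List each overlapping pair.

no overlapping pairs

Sorted by start: Sofia, Rohan, Aoife, Sana, Kenji.
Rohan starts after Sofia ends, so Sofia has no further overlaps.
Aoife starts after Rohan ends, so Rohan has no further overlaps.
Sana starts exactly when Aoife ends (back-to-back, no overlap), so Aoife has no further overlaps.
Kenji starts after Sana ends.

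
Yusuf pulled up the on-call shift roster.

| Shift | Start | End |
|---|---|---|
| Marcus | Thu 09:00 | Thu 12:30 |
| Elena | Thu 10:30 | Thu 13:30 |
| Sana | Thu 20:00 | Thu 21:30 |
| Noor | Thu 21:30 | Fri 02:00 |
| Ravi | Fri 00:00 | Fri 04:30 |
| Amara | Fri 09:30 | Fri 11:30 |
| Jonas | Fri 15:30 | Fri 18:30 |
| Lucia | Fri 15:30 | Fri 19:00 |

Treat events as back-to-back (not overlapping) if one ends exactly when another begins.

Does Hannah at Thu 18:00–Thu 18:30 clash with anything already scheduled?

Marcus: ends Thu 12:30 at or before Hannah starts Thu 18:00 → clear.
Elena: ends Thu 13:30 at or before Hannah starts Thu 18:00 → clear.
Sana: starts Thu 20:00 at or after Hannah ends Thu 18:30 → clear.
Noor: starts Thu 21:30 at or after Hannah ends Thu 18:30 → clear.
Ravi: starts Fri 00:00 at or after Hannah ends Thu 18:30 → clear.
Amara: starts Fri 09:30 at or after Hannah ends Thu 18:30 → clear.
Jonas: starts Fri 15:30 at or after Hannah ends Thu 18:30 → clear.
Lucia: starts Fri 15:30 at or after Hannah ends Thu 18:30 → clear.

No — it doesn't clash with anything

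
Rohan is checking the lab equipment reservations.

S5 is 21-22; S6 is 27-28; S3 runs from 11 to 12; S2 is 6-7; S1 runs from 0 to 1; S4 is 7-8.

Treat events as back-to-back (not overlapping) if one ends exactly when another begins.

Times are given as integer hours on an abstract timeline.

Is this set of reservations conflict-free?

Sorted by start: S1, S2, S4, S3, S5, S6.
S2 starts after S1 ends, so nothing later overlaps S1 either.
S4 starts exactly when S2 ends (back-to-back, no overlap), so nothing later overlaps S2 either.
S3 starts after S4 ends, so nothing later overlaps S4 either.
S5 starts after S3 ends, so nothing later overlaps S3 either.
S6 starts after S5 ends.
Every pair is clear; the schedule has no overlaps.

Yes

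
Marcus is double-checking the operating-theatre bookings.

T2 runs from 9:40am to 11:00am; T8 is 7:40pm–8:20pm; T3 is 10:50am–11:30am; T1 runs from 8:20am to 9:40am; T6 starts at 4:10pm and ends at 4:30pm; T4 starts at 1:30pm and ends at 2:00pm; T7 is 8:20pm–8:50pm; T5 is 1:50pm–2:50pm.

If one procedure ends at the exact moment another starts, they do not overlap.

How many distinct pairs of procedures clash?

2

Sorted by start: T1, T2, T3, T4, T5, T6, T8, T7.
T2 starts exactly when T1 ends (back-to-back, no overlap), so nothing later overlaps T1 either.
T3 starts before T2 ends → T2 and T3 overlap.
T4 starts after T2 ends, so nothing later overlaps T2 either.
T4 starts after T3 ends, so nothing later overlaps T3 either.
T5 starts before T4 ends → T4 and T5 overlap.
T6 starts after T4 ends, so nothing later overlaps T4 either.
T6 starts after T5 ends, so nothing later overlaps T5 either.
T8 starts after T6 ends, so nothing later overlaps T6 either.
T7 starts exactly when T8 ends (back-to-back, no overlap).
Overlapping pairs: T2 & T3, T4 & T5 — 2 in total.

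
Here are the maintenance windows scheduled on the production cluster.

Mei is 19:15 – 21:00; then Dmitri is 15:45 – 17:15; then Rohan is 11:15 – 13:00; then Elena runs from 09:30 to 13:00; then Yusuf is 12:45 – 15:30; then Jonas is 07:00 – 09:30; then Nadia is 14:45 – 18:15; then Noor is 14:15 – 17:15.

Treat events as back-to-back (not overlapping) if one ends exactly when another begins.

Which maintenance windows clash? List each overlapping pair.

Two intervals overlap when each starts before the other ends.
Sorted by start: Jonas, Elena, Rohan, Yusuf, Noor, Nadia, Dmitri, Mei.
Elena starts exactly when Jonas ends (back-to-back, no overlap) — done with Jonas.
Rohan starts before Elena ends → Elena and Rohan overlap.
Yusuf starts before Elena ends → Elena and Yusuf overlap.
Noor starts after Elena ends — done with Elena.
Yusuf starts before Rohan ends → Rohan and Yusuf overlap.
Noor starts after Rohan ends — done with Rohan.
Noor starts before Yusuf ends → Yusuf and Noor overlap.
Nadia starts before Yusuf ends → Yusuf and Nadia overlap.
Dmitri starts after Yusuf ends — done with Yusuf.
Nadia starts before Noor ends → Noor and Nadia overlap.
Dmitri starts before Noor ends → Noor and Dmitri overlap.
Mei starts after Noor ends.
Dmitri starts before Nadia ends → Nadia and Dmitri overlap.
Mei starts after Nadia ends.
Mei starts after Dmitri ends.

Dmitri & Nadia, Dmitri & Noor, Elena & Rohan, Elena & Yusuf, Nadia & Noor, Nadia & Yusuf, Noor & Yusuf, Rohan & Yusuf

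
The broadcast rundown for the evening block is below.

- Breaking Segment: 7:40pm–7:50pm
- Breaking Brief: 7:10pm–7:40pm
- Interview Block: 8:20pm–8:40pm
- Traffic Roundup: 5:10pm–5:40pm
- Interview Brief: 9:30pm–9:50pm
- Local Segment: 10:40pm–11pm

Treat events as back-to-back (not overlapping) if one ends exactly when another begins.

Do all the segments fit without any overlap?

Yes

Check each pair: they overlap iff neither finishes before the other starts.
Sorted by start: Traffic Roundup, Breaking Brief, Breaking Segment, Interview Block, Interview Brief, Local Segment.
Breaking Brief starts after Traffic Roundup ends; Traffic Roundup is clear from here.
Breaking Segment starts exactly when Breaking Brief ends (back-to-back, no overlap); Breaking Brief is clear from here.
Interview Block starts after Breaking Segment ends; Breaking Segment is clear from here.
Interview Brief starts after Interview Block ends; Interview Block is clear from here.
Local Segment starts after Interview Brief ends.
Every pair is clear; the schedule has no overlaps.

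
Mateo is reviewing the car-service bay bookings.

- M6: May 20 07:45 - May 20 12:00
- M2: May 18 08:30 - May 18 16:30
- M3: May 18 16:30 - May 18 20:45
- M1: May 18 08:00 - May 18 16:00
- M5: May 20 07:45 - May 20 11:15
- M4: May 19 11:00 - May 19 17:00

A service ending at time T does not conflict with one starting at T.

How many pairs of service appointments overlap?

2

Two intervals overlap when each starts before the other ends.
Sorted by start: M1, M2, M3, M4, M5, M6.
M2 starts before M1 ends → M1 and M2 overlap.
M3 starts after M1 ends, so M1 has no further overlaps.
M3 starts exactly when M2 ends (back-to-back, no overlap), so M2 has no further overlaps.
M4 starts after M3 ends, so M3 has no further overlaps.
M5 starts after M4 ends, so M4 has no further overlaps.
M6 starts before M5 ends → M5 and M6 overlap.
Overlapping pairs: M1 & M2, M5 & M6 — 2 in total.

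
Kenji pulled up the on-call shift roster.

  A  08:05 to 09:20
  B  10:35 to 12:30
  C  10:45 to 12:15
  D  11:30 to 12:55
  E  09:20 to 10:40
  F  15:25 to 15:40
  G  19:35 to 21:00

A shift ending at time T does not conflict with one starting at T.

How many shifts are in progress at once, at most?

3

Sweep the timeline, counting +1 at each start and −1 at each end (ends before starts at a tie):
08:05 start A → 1
09:20 end A → 0
09:20 start E → 1
10:35 start B → 2
10:40 end E → 1
10:45 start C → 2
11:30 start D → 3
12:15 end C → 2
12:30 end B → 1
12:55 end D → 0
15:25 start F → 1
15:40 end F → 0
19:35 start G → 1
21:00 end G → 0
Peak is 3, at 11:30 (B, C, D).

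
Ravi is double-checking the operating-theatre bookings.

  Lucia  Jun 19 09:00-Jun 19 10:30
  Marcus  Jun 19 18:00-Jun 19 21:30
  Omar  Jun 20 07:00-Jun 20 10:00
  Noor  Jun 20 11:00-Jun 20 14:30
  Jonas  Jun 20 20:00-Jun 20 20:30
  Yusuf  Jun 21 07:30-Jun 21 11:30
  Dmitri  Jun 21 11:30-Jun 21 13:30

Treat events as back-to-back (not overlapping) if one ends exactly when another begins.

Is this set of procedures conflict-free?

Sorted by start: Lucia, Marcus, Omar, Noor, Jonas, Yusuf, Dmitri.
Marcus starts after Lucia ends, so nothing later overlaps Lucia either.
Omar starts after Marcus ends, so nothing later overlaps Marcus either.
Noor starts after Omar ends, so nothing later overlaps Omar either.
Jonas starts after Noor ends, so nothing later overlaps Noor either.
Yusuf starts after Jonas ends, so nothing later overlaps Jonas either.
Dmitri starts exactly when Yusuf ends (back-to-back, no overlap).
Every pair is clear; the schedule has no overlaps.

Yes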